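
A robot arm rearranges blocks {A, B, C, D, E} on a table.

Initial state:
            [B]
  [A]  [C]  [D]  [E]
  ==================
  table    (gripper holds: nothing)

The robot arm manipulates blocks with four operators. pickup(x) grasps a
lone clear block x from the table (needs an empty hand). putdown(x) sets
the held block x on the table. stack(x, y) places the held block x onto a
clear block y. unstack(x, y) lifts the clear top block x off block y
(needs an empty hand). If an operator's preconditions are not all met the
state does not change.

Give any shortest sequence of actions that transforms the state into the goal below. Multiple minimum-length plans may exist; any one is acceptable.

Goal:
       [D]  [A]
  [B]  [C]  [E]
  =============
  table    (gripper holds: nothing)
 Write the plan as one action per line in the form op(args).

unstack(B, D)
putdown(B)
pickup(D)
stack(D, C)
pickup(A)
stack(A, E)

step 1 (unstack(B, D)): towers=[A; C; D; E] holding=B
step 2 (putdown(B)): towers=[A; B; C; D; E] holding=-
step 3 (pickup(D)): towers=[A; B; C; E] holding=D
step 4 (stack(D, C)): towers=[A; B; C/D; E] holding=-
step 5 (pickup(A)): towers=[B; C/D; E] holding=A
step 6 (stack(A, E)): towers=[B; C/D; E/A] holding=-
goal check: towers=[B; C/D; E/A] holding=- — reached (length 6, optimal by BFS)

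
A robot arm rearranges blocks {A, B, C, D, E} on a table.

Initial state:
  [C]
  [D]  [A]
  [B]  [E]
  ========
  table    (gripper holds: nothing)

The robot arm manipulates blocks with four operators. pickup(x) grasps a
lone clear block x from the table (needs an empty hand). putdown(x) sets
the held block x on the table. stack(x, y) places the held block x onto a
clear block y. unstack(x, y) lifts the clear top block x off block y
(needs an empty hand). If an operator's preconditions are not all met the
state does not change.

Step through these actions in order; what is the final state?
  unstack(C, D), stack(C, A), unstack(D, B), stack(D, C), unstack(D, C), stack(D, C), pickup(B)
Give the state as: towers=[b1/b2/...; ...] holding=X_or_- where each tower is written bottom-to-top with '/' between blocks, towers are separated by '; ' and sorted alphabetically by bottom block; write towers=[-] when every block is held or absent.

step 1 (unstack(C, D)): towers=[B/D; E/A] holding=C
step 2 (stack(C, A)): towers=[B/D; E/A/C] holding=-
step 3 (unstack(D, B)): towers=[B; E/A/C] holding=D
step 4 (stack(D, C)): towers=[B; E/A/C/D] holding=-
step 5 (unstack(D, C)): towers=[B; E/A/C] holding=D
step 6 (stack(D, C)): towers=[B; E/A/C/D] holding=-
step 7 (pickup(B)): towers=[E/A/C/D] holding=B

towers=[E/A/C/D] holding=B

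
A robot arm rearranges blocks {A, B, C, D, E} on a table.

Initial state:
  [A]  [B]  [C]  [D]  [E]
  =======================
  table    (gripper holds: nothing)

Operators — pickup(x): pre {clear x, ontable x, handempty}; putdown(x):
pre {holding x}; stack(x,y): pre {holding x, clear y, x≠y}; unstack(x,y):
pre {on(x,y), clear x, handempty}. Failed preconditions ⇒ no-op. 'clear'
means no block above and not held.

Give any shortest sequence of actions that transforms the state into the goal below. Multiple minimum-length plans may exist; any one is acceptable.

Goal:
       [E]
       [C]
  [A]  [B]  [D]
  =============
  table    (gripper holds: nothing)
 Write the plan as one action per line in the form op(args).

pickup(C)
stack(C, B)
pickup(E)
stack(E, C)

step 1 (pickup(C)): towers=[A; B; D; E] holding=C
step 2 (stack(C, B)): towers=[A; B/C; D; E] holding=-
step 3 (pickup(E)): towers=[A; B/C; D] holding=E
step 4 (stack(E, C)): towers=[A; B/C/E; D] holding=-
goal check: towers=[A; B/C/E; D] holding=- — reached (length 4, optimal by BFS)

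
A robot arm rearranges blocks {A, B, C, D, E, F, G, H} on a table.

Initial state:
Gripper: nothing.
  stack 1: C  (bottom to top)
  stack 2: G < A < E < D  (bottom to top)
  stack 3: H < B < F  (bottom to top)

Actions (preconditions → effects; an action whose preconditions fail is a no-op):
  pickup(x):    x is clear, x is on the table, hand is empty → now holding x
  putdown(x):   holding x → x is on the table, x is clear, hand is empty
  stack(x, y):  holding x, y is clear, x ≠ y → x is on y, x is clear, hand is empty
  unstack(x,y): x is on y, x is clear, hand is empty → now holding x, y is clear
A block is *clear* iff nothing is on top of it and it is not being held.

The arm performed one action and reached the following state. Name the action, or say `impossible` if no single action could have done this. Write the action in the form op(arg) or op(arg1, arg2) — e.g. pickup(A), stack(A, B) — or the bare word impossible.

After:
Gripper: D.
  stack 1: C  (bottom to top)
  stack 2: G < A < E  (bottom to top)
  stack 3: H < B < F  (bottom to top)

unstack(D, E)

target: towers=[C; G/A/E; H/B/F] holding=D
     unstack(F, B) → towers=[C; G/A/E/D; H/B] holding=F
     unstack(D, E) → towers=[C; G/A/E; H/B/F] holding=D  ← match
         pickup(C) → towers=[G/A/E/D; H/B/F] holding=C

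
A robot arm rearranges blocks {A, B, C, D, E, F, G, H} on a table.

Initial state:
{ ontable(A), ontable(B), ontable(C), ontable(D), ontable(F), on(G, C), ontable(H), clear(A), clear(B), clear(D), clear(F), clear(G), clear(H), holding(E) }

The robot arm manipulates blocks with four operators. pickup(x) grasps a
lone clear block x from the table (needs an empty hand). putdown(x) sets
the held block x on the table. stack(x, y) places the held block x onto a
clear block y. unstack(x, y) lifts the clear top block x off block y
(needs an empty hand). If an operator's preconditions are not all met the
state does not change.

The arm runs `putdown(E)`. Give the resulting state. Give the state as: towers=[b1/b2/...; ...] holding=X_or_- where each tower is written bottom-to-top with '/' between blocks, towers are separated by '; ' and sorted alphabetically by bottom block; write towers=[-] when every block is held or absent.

before: towers=[A; B; C/G; D; F; H] holding=E
pre[putdown(E)]: holding(E) ok
all met → apply putdown(E)
after:  towers=[A; B; C/G; D; E; F; H] holding=-

towers=[A; B; C/G; D; E; F; H] holding=-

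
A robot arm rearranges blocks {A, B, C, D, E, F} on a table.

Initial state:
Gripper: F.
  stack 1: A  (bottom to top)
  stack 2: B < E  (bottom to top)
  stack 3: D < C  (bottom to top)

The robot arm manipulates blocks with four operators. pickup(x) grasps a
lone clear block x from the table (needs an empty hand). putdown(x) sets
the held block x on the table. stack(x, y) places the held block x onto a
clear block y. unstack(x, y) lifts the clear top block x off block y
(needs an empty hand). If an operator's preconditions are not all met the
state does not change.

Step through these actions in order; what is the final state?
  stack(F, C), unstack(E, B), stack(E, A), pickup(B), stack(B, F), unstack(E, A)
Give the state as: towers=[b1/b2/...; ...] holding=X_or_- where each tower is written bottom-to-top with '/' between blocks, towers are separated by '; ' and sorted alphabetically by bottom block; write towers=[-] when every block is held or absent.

towers=[A; D/C/F/B] holding=E

step 1 (stack(F, C)): towers=[A; B/E; D/C/F] holding=-
step 2 (unstack(E, B)): towers=[A; B; D/C/F] holding=E
step 3 (stack(E, A)): towers=[A/E; B; D/C/F] holding=-
step 4 (pickup(B)): towers=[A/E; D/C/F] holding=B
step 5 (stack(B, F)): towers=[A/E; D/C/F/B] holding=-
step 6 (unstack(E, A)): towers=[A; D/C/F/B] holding=E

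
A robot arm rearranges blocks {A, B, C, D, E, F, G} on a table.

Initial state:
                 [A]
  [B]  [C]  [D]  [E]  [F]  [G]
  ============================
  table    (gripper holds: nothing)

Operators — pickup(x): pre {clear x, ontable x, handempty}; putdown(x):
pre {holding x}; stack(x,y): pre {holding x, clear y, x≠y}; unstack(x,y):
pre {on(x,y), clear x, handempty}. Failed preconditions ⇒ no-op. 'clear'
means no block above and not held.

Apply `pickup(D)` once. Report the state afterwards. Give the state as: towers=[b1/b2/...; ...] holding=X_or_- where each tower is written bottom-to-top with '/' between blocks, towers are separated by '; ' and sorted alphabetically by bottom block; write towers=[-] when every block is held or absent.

before: towers=[B; C; D; E/A; F; G] holding=-
pre[pickup(D)]: clear(D) ok, ontable(D) ok, handempty ok
all met → apply pickup(D)
after:  towers=[B; C; E/A; F; G] holding=D

towers=[B; C; E/A; F; G] holding=D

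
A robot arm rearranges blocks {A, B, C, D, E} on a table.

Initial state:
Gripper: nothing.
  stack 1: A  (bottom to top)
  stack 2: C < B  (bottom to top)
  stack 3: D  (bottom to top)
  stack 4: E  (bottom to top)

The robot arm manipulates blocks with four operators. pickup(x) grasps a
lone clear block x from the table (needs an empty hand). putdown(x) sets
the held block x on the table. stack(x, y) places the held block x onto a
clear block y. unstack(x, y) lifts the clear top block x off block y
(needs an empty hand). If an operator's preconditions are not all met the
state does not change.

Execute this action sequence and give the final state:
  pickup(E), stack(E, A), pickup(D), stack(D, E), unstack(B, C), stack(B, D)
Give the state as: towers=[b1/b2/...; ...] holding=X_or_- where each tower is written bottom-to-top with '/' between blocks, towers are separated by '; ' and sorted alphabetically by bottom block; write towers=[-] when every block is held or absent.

towers=[A/E/D/B; C] holding=-

step 1 (pickup(E)): towers=[A; C/B; D] holding=E
step 2 (stack(E, A)): towers=[A/E; C/B; D] holding=-
step 3 (pickup(D)): towers=[A/E; C/B] holding=D
step 4 (stack(D, E)): towers=[A/E/D; C/B] holding=-
step 5 (unstack(B, C)): towers=[A/E/D; C] holding=B
step 6 (stack(B, D)): towers=[A/E/D/B; C] holding=-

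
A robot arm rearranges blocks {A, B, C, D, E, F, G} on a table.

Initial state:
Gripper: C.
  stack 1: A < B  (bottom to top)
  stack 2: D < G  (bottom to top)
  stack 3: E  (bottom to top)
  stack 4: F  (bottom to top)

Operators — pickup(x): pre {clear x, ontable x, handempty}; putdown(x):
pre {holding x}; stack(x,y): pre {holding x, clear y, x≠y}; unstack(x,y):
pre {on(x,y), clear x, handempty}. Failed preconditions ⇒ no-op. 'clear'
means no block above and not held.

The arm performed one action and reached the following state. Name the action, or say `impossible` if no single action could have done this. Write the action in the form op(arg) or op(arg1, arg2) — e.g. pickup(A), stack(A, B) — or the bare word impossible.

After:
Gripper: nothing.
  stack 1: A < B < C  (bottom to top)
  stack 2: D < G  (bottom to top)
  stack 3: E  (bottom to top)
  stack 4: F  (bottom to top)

target: towers=[A/B/C; D/G; E; F] holding=-
        putdown(C) → towers=[A/B; C; D/G; E; F] holding=-
       stack(C, B) → towers=[A/B/C; D/G; E; F] holding=-  ← match
       stack(C, F) → towers=[A/B; D/G; E; F/C] holding=-
       stack(C, G) → towers=[A/B; D/G/C; E; F] holding=-
       stack(C, E) → towers=[A/B; D/G; E/C; F] holding=-

stack(C, B)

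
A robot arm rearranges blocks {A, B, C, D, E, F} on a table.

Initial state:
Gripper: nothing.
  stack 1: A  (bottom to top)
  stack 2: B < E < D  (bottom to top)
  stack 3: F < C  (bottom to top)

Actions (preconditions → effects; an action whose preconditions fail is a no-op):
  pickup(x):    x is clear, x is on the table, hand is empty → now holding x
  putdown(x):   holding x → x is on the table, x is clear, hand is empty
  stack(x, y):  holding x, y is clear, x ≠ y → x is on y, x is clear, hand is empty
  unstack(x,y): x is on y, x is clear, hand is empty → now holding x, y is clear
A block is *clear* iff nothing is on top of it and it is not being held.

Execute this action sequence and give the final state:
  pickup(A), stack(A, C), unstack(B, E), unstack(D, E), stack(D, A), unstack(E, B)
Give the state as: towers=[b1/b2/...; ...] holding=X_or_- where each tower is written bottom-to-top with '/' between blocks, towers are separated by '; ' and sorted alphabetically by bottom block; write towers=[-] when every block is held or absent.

towers=[B; F/C/A/D] holding=E

step 1 (pickup(A)): towers=[B/E/D; F/C] holding=A
step 2 (stack(A, C)): towers=[B/E/D; F/C/A] holding=-
step 3 (unstack(B, E)) [no-op]: towers=[B/E/D; F/C/A] holding=-
step 4 (unstack(D, E)): towers=[B/E; F/C/A] holding=D
step 5 (stack(D, A)): towers=[B/E; F/C/A/D] holding=-
step 6 (unstack(E, B)): towers=[B; F/C/A/D] holding=E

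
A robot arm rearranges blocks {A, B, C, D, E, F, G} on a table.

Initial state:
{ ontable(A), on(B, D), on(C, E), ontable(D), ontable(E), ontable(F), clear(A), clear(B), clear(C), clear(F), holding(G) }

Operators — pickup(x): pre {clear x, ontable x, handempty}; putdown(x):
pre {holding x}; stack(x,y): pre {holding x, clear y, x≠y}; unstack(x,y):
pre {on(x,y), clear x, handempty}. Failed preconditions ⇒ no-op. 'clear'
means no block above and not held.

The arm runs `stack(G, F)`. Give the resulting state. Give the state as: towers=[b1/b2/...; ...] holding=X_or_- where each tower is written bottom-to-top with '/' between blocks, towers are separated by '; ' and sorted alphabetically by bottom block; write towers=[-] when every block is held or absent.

before: towers=[A; D/B; E/C; F] holding=G
pre[stack(G, F)]: holding(G) ✓, clear(F) ✓, G≠F ✓
all met → apply stack(G, F)
after:  towers=[A; D/B; E/C; F/G] holding=-

towers=[A; D/B; E/C; F/G] holding=-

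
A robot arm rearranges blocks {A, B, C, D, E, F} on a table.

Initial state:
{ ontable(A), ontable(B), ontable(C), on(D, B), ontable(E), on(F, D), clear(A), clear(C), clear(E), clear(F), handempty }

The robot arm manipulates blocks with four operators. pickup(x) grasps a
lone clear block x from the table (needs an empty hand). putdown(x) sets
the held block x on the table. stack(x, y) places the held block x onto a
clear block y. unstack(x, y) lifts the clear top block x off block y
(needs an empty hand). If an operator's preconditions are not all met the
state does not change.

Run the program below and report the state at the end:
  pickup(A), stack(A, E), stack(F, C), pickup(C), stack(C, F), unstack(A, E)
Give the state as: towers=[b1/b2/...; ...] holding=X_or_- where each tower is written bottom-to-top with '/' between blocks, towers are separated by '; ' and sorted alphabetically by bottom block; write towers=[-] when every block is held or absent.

step 1 (pickup(A)): towers=[B/D/F; C; E] holding=A
step 2 (stack(A, E)): towers=[B/D/F; C; E/A] holding=-
step 3 (stack(F, C)) [no-op]: towers=[B/D/F; C; E/A] holding=-
step 4 (pickup(C)): towers=[B/D/F; E/A] holding=C
step 5 (stack(C, F)): towers=[B/D/F/C; E/A] holding=-
step 6 (unstack(A, E)): towers=[B/D/F/C; E] holding=A

towers=[B/D/F/C; E] holding=A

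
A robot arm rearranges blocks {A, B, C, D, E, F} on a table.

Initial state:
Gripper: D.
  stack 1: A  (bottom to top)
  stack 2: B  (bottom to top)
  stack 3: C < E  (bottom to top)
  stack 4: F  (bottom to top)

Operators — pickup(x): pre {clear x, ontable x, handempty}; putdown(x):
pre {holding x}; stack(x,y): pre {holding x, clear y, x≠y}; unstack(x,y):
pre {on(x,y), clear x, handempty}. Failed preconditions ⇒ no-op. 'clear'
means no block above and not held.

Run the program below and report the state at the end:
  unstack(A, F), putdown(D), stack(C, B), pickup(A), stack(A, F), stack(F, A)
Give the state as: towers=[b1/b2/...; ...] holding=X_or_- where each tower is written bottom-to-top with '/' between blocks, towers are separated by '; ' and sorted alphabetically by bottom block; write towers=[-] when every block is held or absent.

step 1 (unstack(A, F)) [no-op]: towers=[A; B; C/E; F] holding=D
step 2 (putdown(D)): towers=[A; B; C/E; D; F] holding=-
step 3 (stack(C, B)) [no-op]: towers=[A; B; C/E; D; F] holding=-
step 4 (pickup(A)): towers=[B; C/E; D; F] holding=A
step 5 (stack(A, F)): towers=[B; C/E; D; F/A] holding=-
step 6 (stack(F, A)) [no-op]: towers=[B; C/E; D; F/A] holding=-

towers=[B; C/E; D; F/A] holding=-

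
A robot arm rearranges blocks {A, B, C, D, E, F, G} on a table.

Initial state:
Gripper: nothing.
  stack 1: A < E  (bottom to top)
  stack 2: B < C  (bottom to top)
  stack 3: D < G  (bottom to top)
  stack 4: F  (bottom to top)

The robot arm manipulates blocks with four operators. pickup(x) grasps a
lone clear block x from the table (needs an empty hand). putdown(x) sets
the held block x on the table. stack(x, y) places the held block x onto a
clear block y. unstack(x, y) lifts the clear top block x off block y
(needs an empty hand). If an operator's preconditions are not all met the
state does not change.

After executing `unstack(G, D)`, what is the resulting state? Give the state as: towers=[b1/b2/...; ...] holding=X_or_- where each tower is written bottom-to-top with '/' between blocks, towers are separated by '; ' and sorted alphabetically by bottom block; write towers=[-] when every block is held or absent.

before: towers=[A/E; B/C; D/G; F] holding=-
pre[unstack(G, D)]: on(G,D) yes, clear(G) yes, handempty yes
all met → apply unstack(G, D)
after:  towers=[A/E; B/C; D; F] holding=G

towers=[A/E; B/C; D; F] holding=G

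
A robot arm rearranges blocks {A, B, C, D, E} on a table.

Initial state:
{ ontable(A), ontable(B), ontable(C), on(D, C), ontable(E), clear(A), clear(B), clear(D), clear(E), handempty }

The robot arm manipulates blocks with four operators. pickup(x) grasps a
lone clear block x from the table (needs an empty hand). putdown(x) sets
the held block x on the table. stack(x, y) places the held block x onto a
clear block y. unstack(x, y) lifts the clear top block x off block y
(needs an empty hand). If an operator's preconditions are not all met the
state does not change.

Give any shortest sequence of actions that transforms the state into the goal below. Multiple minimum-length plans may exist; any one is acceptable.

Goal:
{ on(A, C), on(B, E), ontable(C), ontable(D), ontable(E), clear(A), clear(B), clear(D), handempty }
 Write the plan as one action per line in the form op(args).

pickup(B)
stack(B, E)
unstack(D, C)
putdown(D)
pickup(A)
stack(A, C)

step 1 (pickup(B)): towers=[A; C/D; E] holding=B
step 2 (stack(B, E)): towers=[A; C/D; E/B] holding=-
step 3 (unstack(D, C)): towers=[A; C; E/B] holding=D
step 4 (putdown(D)): towers=[A; C; D; E/B] holding=-
step 5 (pickup(A)): towers=[C; D; E/B] holding=A
step 6 (stack(A, C)): towers=[C/A; D; E/B] holding=-
goal check: towers=[C/A; D; E/B] holding=- — reached (length 6, optimal by BFS)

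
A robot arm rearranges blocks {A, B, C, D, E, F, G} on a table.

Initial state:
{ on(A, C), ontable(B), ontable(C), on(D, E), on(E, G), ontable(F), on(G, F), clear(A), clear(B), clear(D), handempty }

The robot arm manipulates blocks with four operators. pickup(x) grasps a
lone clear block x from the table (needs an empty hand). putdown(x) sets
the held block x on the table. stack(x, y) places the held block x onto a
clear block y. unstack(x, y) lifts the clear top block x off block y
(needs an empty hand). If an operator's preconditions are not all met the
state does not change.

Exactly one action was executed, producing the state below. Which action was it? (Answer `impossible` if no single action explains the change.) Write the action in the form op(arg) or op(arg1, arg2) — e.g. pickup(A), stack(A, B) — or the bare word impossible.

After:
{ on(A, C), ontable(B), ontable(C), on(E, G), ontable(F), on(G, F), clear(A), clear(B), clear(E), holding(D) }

unstack(D, E)

target: towers=[B; C/A; F/G/E] holding=D
         pickup(B) → towers=[C/A; F/G/E/D] holding=B
     unstack(D, E) → towers=[B; C/A; F/G/E] holding=D  ← match
     unstack(A, C) → towers=[B; C; F/G/E/D] holding=A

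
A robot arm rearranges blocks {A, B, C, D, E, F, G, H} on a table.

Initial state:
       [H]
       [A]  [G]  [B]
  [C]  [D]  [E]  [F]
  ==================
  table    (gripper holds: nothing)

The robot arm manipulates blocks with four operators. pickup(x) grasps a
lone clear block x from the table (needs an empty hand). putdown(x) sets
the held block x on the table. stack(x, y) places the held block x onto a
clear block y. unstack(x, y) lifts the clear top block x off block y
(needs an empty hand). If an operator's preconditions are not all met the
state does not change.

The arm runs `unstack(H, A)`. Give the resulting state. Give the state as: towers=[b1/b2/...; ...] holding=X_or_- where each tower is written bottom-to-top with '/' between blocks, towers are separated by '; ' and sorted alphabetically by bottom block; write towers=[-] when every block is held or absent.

towers=[C; D/A; E/G; F/B] holding=H

before: towers=[C; D/A/H; E/G; F/B] holding=-
pre[unstack(H, A)]: on(H,A) ✓, clear(H) ✓, handempty ✓
all met → apply unstack(H, A)
after:  towers=[C; D/A; E/G; F/B] holding=H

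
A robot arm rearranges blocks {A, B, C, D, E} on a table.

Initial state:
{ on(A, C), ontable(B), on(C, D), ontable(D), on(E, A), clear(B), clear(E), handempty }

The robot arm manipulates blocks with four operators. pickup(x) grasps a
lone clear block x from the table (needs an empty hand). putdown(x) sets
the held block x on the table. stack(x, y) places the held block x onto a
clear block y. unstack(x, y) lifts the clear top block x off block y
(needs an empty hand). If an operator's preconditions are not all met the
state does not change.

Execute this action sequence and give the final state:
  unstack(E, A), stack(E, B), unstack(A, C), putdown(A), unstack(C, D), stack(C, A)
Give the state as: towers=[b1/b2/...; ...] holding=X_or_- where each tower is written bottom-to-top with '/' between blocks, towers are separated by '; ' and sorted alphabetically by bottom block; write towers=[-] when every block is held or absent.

step 1 (unstack(E, A)): towers=[B; D/C/A] holding=E
step 2 (stack(E, B)): towers=[B/E; D/C/A] holding=-
step 3 (unstack(A, C)): towers=[B/E; D/C] holding=A
step 4 (putdown(A)): towers=[A; B/E; D/C] holding=-
step 5 (unstack(C, D)): towers=[A; B/E; D] holding=C
step 6 (stack(C, A)): towers=[A/C; B/E; D] holding=-

towers=[A/C; B/E; D] holding=-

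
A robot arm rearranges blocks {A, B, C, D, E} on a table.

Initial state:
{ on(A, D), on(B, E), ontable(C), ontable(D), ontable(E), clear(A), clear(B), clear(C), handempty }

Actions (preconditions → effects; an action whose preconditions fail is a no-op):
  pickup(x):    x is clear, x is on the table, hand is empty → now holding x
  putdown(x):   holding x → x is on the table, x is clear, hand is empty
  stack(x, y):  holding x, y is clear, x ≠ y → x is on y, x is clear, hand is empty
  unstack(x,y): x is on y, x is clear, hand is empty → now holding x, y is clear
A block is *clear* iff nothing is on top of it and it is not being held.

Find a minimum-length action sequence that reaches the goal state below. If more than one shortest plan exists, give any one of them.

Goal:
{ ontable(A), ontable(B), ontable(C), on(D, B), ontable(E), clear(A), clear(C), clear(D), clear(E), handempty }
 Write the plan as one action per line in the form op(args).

unstack(B, E)
putdown(B)
unstack(A, D)
putdown(A)
pickup(D)
stack(D, B)

step 1 (unstack(B, E)): towers=[C; D/A; E] holding=B
step 2 (putdown(B)): towers=[B; C; D/A; E] holding=-
step 3 (unstack(A, D)): towers=[B; C; D; E] holding=A
step 4 (putdown(A)): towers=[A; B; C; D; E] holding=-
step 5 (pickup(D)): towers=[A; B; C; E] holding=D
step 6 (stack(D, B)): towers=[A; B/D; C; E] holding=-
goal check: towers=[A; B/D; C; E] holding=- — reached (length 6, optimal by BFS)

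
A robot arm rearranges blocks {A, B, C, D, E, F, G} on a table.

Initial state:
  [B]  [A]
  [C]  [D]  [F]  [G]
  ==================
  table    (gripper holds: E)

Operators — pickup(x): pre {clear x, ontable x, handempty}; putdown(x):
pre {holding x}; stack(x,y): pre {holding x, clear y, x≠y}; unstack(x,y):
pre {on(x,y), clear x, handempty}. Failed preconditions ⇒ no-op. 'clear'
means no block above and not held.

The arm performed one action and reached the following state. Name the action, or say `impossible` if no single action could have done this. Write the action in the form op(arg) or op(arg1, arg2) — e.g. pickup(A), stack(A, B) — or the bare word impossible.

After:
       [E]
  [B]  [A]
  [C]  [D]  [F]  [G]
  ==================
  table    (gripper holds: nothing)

stack(E, A)

target: towers=[C/B; D/A/E; F; G] holding=-
        putdown(E) → towers=[C/B; D/A; E; F; G] holding=-
       stack(E, B) → towers=[C/B/E; D/A; F; G] holding=-
       stack(E, F) → towers=[C/B; D/A; F/E; G] holding=-
       stack(E, G) → towers=[C/B; D/A; F; G/E] holding=-
       stack(E, A) → towers=[C/B; D/A/E; F; G] holding=-  ← match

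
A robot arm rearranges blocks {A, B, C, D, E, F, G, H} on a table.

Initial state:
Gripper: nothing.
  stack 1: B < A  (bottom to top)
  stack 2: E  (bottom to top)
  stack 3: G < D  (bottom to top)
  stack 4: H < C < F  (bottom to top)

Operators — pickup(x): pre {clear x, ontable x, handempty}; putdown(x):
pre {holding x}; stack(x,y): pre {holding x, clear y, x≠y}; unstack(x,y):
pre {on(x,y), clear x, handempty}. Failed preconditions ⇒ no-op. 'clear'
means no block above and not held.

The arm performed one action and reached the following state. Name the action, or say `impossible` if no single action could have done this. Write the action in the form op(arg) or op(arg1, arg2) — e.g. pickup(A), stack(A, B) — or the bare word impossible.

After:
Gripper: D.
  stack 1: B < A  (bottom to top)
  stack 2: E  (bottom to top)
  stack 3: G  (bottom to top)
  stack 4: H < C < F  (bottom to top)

target: towers=[B/A; E; G; H/C/F] holding=D
     unstack(A, B) → towers=[B; E; G/D; H/C/F] holding=A
         pickup(E) → towers=[B/A; G/D; H/C/F] holding=E
     unstack(F, C) → towers=[B/A; E; G/D; H/C] holding=F
     unstack(D, G) → towers=[B/A; E; G; H/C/F] holding=D  ← match

unstack(D, G)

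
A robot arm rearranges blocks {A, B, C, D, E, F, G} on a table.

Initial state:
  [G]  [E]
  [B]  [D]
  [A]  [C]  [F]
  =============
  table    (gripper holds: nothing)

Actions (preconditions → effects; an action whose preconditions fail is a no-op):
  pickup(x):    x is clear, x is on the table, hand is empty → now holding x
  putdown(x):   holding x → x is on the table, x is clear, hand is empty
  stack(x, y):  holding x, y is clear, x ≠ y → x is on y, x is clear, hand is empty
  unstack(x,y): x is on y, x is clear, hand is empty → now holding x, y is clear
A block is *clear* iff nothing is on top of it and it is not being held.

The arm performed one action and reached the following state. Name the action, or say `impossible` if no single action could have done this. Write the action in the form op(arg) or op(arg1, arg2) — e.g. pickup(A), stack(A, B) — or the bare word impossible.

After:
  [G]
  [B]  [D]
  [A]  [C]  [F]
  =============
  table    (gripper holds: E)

target: towers=[A/B/G; C/D; F] holding=E
         pickup(F) → towers=[A/B/G; C/D/E] holding=F
     unstack(G, B) → towers=[A/B; C/D/E; F] holding=G
     unstack(E, D) → towers=[A/B/G; C/D; F] holding=E  ← match

unstack(E, D)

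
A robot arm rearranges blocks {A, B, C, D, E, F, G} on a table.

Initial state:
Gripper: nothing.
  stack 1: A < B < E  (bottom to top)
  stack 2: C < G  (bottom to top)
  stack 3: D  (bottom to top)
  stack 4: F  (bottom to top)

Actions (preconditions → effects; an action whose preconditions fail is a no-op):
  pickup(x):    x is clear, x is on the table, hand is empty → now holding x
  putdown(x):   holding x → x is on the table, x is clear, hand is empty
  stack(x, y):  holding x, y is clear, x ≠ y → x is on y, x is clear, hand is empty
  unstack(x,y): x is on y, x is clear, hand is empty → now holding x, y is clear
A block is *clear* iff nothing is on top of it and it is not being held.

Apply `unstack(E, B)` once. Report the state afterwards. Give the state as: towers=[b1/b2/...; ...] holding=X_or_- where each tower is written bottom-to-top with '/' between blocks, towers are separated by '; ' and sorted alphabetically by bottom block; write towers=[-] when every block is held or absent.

towers=[A/B; C/G; D; F] holding=E

before: towers=[A/B/E; C/G; D; F] holding=-
pre[unstack(E, B)]: on(E,B) ok, clear(E) ok, handempty ok
all met → apply unstack(E, B)
after:  towers=[A/B; C/G; D; F] holding=E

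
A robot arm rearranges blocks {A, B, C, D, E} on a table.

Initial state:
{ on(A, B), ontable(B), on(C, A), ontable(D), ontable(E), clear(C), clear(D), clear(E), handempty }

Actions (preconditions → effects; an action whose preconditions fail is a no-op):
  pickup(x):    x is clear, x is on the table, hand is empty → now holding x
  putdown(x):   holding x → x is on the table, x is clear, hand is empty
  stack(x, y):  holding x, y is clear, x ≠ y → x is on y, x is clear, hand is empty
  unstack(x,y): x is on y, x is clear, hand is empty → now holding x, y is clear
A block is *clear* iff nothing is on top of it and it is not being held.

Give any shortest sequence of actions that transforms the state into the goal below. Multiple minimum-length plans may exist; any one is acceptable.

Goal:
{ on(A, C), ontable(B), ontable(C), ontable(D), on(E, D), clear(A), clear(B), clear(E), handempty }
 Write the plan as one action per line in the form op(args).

pickup(E)
stack(E, D)
unstack(C, A)
putdown(C)
unstack(A, B)
stack(A, C)

step 1 (pickup(E)): towers=[B/A/C; D] holding=E
step 2 (stack(E, D)): towers=[B/A/C; D/E] holding=-
step 3 (unstack(C, A)): towers=[B/A; D/E] holding=C
step 4 (putdown(C)): towers=[B/A; C; D/E] holding=-
step 5 (unstack(A, B)): towers=[B; C; D/E] holding=A
step 6 (stack(A, C)): towers=[B; C/A; D/E] holding=-
goal check: towers=[B; C/A; D/E] holding=- — reached (length 6, optimal by BFS)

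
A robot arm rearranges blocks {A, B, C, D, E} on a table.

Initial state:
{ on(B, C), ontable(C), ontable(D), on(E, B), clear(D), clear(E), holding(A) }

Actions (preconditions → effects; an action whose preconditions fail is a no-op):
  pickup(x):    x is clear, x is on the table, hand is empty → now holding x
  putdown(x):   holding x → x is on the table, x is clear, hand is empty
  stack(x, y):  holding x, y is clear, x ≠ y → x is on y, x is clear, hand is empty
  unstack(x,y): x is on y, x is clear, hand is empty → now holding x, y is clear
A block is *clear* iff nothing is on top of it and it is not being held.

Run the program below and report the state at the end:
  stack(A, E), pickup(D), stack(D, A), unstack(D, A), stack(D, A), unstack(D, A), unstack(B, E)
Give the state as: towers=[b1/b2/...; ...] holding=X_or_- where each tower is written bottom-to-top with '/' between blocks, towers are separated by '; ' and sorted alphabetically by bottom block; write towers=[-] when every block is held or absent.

step 1 (stack(A, E)): towers=[C/B/E/A; D] holding=-
step 2 (pickup(D)): towers=[C/B/E/A] holding=D
step 3 (stack(D, A)): towers=[C/B/E/A/D] holding=-
step 4 (unstack(D, A)): towers=[C/B/E/A] holding=D
step 5 (stack(D, A)): towers=[C/B/E/A/D] holding=-
step 6 (unstack(D, A)): towers=[C/B/E/A] holding=D
step 7 (unstack(B, E)) [no-op]: towers=[C/B/E/A] holding=D

towers=[C/B/E/A] holding=D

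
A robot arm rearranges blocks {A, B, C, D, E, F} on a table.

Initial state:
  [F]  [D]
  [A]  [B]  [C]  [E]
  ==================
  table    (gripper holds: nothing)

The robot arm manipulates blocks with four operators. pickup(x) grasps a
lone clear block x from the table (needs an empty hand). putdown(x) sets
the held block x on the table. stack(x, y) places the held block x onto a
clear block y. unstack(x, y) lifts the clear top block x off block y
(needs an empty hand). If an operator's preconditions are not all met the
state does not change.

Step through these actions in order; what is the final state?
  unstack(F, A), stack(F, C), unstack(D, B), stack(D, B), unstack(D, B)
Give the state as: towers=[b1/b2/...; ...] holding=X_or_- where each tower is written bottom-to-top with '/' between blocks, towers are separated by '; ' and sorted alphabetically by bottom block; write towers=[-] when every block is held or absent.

step 1 (unstack(F, A)): towers=[A; B/D; C; E] holding=F
step 2 (stack(F, C)): towers=[A; B/D; C/F; E] holding=-
step 3 (unstack(D, B)): towers=[A; B; C/F; E] holding=D
step 4 (stack(D, B)): towers=[A; B/D; C/F; E] holding=-
step 5 (unstack(D, B)): towers=[A; B; C/F; E] holding=D

towers=[A; B; C/F; E] holding=D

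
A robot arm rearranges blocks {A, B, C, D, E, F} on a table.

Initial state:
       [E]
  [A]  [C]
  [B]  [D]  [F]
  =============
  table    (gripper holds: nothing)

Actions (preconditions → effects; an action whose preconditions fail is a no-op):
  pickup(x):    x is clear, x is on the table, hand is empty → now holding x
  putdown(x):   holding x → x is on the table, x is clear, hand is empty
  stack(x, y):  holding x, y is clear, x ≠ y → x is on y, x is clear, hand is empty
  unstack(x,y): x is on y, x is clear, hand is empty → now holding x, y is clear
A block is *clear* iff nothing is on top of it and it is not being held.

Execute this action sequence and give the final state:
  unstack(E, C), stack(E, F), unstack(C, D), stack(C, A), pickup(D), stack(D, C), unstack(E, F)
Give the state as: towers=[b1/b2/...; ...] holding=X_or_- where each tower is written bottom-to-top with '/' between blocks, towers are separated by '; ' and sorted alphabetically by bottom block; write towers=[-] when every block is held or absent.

towers=[B/A/C/D; F] holding=E

step 1 (unstack(E, C)): towers=[B/A; D/C; F] holding=E
step 2 (stack(E, F)): towers=[B/A; D/C; F/E] holding=-
step 3 (unstack(C, D)): towers=[B/A; D; F/E] holding=C
step 4 (stack(C, A)): towers=[B/A/C; D; F/E] holding=-
step 5 (pickup(D)): towers=[B/A/C; F/E] holding=D
step 6 (stack(D, C)): towers=[B/A/C/D; F/E] holding=-
step 7 (unstack(E, F)): towers=[B/A/C/D; F] holding=E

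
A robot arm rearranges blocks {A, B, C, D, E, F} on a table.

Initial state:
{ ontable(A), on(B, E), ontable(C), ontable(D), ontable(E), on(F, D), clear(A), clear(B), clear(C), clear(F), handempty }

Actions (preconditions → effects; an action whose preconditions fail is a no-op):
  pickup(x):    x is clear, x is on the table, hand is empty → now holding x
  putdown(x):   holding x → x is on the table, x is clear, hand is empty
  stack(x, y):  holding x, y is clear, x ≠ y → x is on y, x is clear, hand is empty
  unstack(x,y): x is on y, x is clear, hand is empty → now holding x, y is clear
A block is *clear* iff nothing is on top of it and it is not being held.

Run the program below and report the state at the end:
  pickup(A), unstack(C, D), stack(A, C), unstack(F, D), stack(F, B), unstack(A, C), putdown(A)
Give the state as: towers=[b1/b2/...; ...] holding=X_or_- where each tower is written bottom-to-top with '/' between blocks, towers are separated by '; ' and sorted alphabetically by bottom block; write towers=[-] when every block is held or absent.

towers=[A; C; D; E/B/F] holding=-

step 1 (pickup(A)): towers=[C; D/F; E/B] holding=A
step 2 (unstack(C, D)) [no-op]: towers=[C; D/F; E/B] holding=A
step 3 (stack(A, C)): towers=[C/A; D/F; E/B] holding=-
step 4 (unstack(F, D)): towers=[C/A; D; E/B] holding=F
step 5 (stack(F, B)): towers=[C/A; D; E/B/F] holding=-
step 6 (unstack(A, C)): towers=[C; D; E/B/F] holding=A
step 7 (putdown(A)): towers=[A; C; D; E/B/F] holding=-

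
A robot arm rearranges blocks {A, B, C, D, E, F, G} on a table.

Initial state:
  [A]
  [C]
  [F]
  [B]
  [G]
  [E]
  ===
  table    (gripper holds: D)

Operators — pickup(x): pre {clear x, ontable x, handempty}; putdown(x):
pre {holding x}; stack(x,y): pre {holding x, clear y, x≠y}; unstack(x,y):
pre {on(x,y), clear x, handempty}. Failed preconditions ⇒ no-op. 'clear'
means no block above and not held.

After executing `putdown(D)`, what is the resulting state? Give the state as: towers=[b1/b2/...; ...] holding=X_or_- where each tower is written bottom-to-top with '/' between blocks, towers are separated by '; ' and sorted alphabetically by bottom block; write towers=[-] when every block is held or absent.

before: towers=[E/G/B/F/C/A] holding=D
pre[putdown(D)]: holding(D) yes
all met → apply putdown(D)
after:  towers=[D; E/G/B/F/C/A] holding=-

towers=[D; E/G/B/F/C/A] holding=-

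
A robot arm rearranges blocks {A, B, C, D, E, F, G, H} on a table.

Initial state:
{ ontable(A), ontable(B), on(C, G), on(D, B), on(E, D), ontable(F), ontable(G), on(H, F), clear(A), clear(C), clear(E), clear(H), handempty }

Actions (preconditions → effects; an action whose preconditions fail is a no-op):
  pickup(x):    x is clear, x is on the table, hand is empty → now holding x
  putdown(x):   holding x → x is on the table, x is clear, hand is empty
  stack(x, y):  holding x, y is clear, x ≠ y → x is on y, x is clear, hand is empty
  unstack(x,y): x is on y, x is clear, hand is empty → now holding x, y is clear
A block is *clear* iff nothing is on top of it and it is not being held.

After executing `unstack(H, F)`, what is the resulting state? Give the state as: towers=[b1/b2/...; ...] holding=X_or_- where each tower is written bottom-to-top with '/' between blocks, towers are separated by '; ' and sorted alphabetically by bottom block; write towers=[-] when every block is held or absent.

before: towers=[A; B/D/E; F/H; G/C] holding=-
pre[unstack(H, F)]: on(H,F) ✓, clear(H) ✓, handempty ✓
all met → apply unstack(H, F)
after:  towers=[A; B/D/E; F; G/C] holding=H

towers=[A; B/D/E; F; G/C] holding=H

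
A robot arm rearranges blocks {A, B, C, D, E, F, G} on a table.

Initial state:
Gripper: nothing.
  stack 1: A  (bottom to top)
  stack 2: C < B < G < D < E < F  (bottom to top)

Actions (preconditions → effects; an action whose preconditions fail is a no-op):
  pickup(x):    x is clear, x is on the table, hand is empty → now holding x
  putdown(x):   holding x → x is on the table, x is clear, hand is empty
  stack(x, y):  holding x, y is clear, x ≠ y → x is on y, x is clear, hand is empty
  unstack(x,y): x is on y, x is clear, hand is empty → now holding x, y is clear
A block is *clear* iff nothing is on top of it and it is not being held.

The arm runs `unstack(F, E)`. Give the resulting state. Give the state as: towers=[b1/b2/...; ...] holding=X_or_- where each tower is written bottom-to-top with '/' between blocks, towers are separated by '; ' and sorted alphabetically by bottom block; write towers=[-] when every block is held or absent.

before: towers=[A; C/B/G/D/E/F] holding=-
pre[unstack(F, E)]: on(F,E) yes, clear(F) yes, handempty yes
all met → apply unstack(F, E)
after:  towers=[A; C/B/G/D/E] holding=F

towers=[A; C/B/G/D/E] holding=F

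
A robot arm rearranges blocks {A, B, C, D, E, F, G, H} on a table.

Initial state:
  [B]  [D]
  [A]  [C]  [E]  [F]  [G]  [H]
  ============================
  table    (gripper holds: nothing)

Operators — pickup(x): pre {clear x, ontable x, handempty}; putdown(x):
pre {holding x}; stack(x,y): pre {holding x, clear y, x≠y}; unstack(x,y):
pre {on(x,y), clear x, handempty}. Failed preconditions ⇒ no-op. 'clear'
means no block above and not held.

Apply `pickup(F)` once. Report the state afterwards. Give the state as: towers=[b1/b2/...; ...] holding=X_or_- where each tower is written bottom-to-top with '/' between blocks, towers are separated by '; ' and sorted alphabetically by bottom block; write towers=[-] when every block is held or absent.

towers=[A/B; C/D; E; G; H] holding=F

before: towers=[A/B; C/D; E; F; G; H] holding=-
pre[pickup(F)]: clear(F) yes, ontable(F) yes, handempty yes
all met → apply pickup(F)
after:  towers=[A/B; C/D; E; G; H] holding=F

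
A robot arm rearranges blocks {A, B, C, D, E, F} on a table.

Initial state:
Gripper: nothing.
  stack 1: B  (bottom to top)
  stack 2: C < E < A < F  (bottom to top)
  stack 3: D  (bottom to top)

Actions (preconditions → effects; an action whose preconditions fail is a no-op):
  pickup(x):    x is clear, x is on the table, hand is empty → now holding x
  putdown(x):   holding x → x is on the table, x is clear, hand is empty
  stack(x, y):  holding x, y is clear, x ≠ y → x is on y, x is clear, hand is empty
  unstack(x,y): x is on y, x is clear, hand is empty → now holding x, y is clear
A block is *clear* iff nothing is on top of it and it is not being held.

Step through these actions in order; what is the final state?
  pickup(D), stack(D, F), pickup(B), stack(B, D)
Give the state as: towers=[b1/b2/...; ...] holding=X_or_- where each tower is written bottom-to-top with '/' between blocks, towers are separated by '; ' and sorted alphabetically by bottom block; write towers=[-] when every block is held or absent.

towers=[C/E/A/F/D/B] holding=-

step 1 (pickup(D)): towers=[B; C/E/A/F] holding=D
step 2 (stack(D, F)): towers=[B; C/E/A/F/D] holding=-
step 3 (pickup(B)): towers=[C/E/A/F/D] holding=B
step 4 (stack(B, D)): towers=[C/E/A/F/D/B] holding=-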